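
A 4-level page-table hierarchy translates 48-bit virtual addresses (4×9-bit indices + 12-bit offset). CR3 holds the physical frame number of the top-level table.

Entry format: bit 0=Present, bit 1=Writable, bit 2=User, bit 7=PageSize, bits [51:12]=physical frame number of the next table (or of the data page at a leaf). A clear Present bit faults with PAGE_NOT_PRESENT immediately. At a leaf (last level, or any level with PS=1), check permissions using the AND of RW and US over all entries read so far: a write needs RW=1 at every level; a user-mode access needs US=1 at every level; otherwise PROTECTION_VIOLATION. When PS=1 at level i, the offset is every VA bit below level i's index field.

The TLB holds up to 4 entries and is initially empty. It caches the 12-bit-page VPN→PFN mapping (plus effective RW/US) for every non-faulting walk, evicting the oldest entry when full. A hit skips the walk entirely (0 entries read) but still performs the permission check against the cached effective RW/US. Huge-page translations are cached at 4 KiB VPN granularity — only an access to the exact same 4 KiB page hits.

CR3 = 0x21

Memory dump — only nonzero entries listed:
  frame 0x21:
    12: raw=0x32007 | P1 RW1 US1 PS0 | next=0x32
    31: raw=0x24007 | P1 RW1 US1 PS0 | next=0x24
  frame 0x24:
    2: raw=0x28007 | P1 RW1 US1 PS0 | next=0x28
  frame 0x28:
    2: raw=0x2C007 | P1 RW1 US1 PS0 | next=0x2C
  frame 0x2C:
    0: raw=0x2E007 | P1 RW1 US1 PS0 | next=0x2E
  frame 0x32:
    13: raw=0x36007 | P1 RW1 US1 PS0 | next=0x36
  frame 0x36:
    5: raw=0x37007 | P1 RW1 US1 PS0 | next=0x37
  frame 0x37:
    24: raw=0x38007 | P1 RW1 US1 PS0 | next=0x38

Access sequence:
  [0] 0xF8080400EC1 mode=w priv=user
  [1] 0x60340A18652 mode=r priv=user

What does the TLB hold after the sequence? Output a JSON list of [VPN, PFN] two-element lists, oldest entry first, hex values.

Per-access translation:
#0 VA=0xF8080400EC1 (w,user):
  lvl0: tbl 0x21, slot 31 ⇒ 0x24007 (P1/RW1/US1/PS0)
  lvl1: tbl 0x24, slot 2 ⇒ 0x28007 (P1/RW1/US1/PS0)
  lvl2: tbl 0x28, slot 2 ⇒ 0x2C007 (P1/RW1/US1/PS0)
  lvl3: tbl 0x2C, slot 0 ⇒ 0x2E007 (P1/RW1/US1/PS0)
  → PA=0x2EEC1  (4 entries read)
#1 VA=0x60340A18652 (r,user):
  lvl0: tbl 0x21, slot 12 ⇒ 0x32007 (P1/RW1/US1/PS0)
  lvl1: tbl 0x32, slot 13 ⇒ 0x36007 (P1/RW1/US1/PS0)
  lvl2: tbl 0x36, slot 5 ⇒ 0x37007 (P1/RW1/US1/PS0)
  lvl3: tbl 0x37, slot 24 ⇒ 0x38007 (P1/RW1/US1/PS0)
  → PA=0x38652  (4 entries read)

TLB: [["0xF8080400", "0x2E"], ["0x60340A18", "0x38"]]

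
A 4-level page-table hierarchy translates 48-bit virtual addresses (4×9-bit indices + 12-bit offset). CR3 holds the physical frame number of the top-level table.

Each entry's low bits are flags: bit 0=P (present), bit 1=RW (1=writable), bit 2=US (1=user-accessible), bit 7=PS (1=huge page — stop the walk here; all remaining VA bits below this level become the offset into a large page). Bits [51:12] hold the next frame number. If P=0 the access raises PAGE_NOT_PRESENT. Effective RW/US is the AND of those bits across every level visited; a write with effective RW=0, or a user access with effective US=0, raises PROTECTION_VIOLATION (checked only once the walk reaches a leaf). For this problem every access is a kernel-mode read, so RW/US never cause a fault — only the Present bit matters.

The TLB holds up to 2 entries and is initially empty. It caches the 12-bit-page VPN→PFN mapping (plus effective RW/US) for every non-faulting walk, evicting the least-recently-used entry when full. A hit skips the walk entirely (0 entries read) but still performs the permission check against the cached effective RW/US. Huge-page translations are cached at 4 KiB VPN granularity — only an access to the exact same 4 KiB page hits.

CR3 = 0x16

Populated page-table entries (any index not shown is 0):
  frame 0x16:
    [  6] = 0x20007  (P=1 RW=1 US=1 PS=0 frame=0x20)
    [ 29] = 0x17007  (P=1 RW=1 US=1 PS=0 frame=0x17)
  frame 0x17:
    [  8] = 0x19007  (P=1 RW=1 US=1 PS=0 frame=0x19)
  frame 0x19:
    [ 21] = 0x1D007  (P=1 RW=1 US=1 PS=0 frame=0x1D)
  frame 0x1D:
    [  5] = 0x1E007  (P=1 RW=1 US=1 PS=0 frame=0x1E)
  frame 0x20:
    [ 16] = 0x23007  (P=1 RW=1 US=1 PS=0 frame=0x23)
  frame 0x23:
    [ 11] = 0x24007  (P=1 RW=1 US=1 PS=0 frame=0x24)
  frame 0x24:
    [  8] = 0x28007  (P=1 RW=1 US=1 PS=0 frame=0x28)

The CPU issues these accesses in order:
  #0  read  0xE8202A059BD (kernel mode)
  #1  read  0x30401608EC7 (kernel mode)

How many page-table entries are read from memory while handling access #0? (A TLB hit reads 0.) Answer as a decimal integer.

Walk each access:
#0 VA=0xE8202A059BD (r,kernel):
  L0 @0x16[29] → 0x17007  P=1,RW=1,US=1,PS=0
  L1 @0x17[8] → 0x19007  P=1,RW=1,US=1,PS=0
  L2 @0x19[21] → 0x1D007  P=1,RW=1,US=1,PS=0
  L3 @0x1D[5] → 0x1E007  P=1,RW=1,US=1,PS=0
  ⇒ phys 0x1E9BD  [4 reads]
#1 VA=0x30401608EC7 (r,kernel):
  L0 @0x16[6] → 0x20007  P=1,RW=1,US=1,PS=0
  L1 @0x20[16] → 0x23007  P=1,RW=1,US=1,PS=0
  L2 @0x23[11] → 0x24007  P=1,RW=1,US=1,PS=0
  L3 @0x24[8] → 0x28007  P=1,RW=1,US=1,PS=0
  ⇒ phys 0x28EC7  [4 reads]

Entries read for #0: 4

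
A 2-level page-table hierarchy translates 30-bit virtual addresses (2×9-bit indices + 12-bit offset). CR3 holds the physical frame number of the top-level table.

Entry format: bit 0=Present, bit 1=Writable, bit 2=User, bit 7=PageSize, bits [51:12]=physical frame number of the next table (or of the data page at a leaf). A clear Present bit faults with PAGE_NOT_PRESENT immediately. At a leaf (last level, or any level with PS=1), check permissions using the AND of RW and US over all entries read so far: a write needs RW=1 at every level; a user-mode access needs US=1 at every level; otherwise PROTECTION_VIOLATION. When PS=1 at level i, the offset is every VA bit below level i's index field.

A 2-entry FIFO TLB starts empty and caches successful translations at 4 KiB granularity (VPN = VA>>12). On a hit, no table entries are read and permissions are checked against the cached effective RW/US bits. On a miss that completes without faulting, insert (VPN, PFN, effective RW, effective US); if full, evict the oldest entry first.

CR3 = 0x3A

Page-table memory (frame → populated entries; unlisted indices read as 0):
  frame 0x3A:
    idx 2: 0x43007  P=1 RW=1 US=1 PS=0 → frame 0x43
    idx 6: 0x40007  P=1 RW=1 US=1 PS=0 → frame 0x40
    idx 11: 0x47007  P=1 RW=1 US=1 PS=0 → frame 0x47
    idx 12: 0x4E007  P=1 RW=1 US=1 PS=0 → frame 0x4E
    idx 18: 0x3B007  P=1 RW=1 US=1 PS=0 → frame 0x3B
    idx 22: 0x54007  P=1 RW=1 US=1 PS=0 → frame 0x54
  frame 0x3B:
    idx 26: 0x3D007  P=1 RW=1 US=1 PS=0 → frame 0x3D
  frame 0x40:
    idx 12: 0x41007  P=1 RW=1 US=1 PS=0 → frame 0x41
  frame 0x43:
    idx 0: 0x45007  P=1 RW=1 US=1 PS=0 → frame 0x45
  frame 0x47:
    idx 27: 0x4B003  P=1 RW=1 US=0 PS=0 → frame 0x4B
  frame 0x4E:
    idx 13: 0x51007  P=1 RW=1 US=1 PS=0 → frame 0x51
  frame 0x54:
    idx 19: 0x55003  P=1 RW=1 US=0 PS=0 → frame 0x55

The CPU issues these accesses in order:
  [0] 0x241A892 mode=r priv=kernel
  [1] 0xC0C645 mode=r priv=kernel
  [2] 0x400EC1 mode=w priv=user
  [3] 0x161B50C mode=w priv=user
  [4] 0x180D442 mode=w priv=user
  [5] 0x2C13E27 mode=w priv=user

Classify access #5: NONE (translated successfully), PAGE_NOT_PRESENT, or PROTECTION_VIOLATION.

Per-access translation:
#0 VA=0x241A892 (r,kernel):
  L0 @0x3A[18] → 0x3B007  P=1,RW=1,US=1,PS=0
  L1 @0x3B[26] → 0x3D007  P=1,RW=1,US=1,PS=0
  ⇒ phys 0x3D892  [2 reads]
#1 VA=0xC0C645 (r,kernel):
  L0 @0x3A[6] → 0x40007  P=1,RW=1,US=1,PS=0
  L1 @0x40[12] → 0x41007  P=1,RW=1,US=1,PS=0
  ⇒ phys 0x41645  [2 reads]
#2 VA=0x400EC1 (w,user):
  L0 @0x3A[2] → 0x43007  P=1,RW=1,US=1,PS=0
  L1 @0x43[0] → 0x45007  P=1,RW=1,US=1,PS=0
  ⇒ phys 0x45EC1  [2 reads]
#3 VA=0x161B50C (w,user):
  L0 @0x3A[11] → 0x47007  P=1,RW=1,US=1,PS=0
  L1 @0x47[27] → 0x4B003  P=1,RW=1,US=0,PS=0
  → PROTECTION_VIOLATION  (2 entries read)
#4 VA=0x180D442 (w,user):
  L0 @0x3A[12] → 0x4E007  P=1,RW=1,US=1,PS=0
  L1 @0x4E[13] → 0x51007  P=1,RW=1,US=1,PS=0
  ⇒ phys 0x51442  [2 reads]
#5 VA=0x2C13E27 (w,user):
  L0 @0x3A[22] → 0x54007  P=1,RW=1,US=1,PS=0
  L1 @0x54[19] → 0x55003  P=1,RW=1,US=0,PS=0
  → PROTECTION_VIOLATION  (2 entries read)

Access #5 fault: PROTECTION_VIOLATION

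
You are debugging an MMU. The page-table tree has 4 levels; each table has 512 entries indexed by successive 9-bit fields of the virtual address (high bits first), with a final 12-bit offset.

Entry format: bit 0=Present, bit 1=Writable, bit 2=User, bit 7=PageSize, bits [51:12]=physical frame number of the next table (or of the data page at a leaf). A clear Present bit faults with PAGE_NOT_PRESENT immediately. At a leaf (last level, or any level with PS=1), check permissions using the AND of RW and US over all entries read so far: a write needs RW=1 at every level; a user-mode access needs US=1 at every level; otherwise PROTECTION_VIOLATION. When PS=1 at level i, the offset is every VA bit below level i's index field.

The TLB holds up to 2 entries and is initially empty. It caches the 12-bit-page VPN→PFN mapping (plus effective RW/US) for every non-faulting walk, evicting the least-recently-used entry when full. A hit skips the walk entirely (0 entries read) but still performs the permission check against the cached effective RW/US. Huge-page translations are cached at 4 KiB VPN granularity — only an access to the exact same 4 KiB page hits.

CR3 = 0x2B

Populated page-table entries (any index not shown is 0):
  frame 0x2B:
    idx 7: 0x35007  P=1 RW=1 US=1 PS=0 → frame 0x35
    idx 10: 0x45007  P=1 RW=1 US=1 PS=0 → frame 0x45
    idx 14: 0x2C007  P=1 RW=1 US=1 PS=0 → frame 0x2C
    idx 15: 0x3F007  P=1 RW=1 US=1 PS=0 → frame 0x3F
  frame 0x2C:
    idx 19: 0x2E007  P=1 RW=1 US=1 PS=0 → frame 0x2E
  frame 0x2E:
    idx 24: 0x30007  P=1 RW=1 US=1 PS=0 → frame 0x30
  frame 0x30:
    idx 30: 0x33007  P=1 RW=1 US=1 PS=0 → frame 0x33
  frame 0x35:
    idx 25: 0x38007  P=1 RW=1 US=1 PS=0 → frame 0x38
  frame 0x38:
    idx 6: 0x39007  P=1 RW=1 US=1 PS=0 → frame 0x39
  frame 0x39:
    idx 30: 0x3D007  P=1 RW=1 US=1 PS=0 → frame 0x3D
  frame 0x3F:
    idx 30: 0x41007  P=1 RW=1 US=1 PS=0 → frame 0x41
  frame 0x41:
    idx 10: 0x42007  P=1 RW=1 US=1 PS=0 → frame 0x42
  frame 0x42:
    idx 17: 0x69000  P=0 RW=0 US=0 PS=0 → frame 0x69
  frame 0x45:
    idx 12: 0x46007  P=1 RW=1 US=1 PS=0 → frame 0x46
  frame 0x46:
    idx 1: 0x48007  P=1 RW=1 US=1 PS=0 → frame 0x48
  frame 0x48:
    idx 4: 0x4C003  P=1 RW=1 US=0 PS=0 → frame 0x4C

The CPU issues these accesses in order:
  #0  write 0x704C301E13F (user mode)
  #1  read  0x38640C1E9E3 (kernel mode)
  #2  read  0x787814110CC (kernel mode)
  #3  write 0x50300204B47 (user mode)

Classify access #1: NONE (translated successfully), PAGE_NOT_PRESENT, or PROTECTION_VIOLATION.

Walk each access:
#0 VA=0x704C301E13F (w,user):
  [0] read 0x2B idx=14: raw=0x2C007 flags P=1 W=1 U=1 S=0
  [1] read 0x2C idx=19: raw=0x2E007 flags P=1 W=1 U=1 S=0
  [2] read 0x2E idx=24: raw=0x30007 flags P=1 W=1 U=1 S=0
  [3] read 0x30 idx=30: raw=0x33007 flags P=1 W=1 U=1 S=0
  → PA=0x3313F  (4 entries read)
#1 VA=0x38640C1E9E3 (r,kernel):
  [0] read 0x2B idx=7: raw=0x35007 flags P=1 W=1 U=1 S=0
  [1] read 0x35 idx=25: raw=0x38007 flags P=1 W=1 U=1 S=0
  [2] read 0x38 idx=6: raw=0x39007 flags P=1 W=1 U=1 S=0
  [3] read 0x39 idx=30: raw=0x3D007 flags P=1 W=1 U=1 S=0
  → PA=0x3D9E3  (4 entries read)
#2 VA=0x787814110CC (r,kernel):
  [0] read 0x2B idx=15: raw=0x3F007 flags P=1 W=1 U=1 S=0
  [1] read 0x3F idx=30: raw=0x41007 flags P=1 W=1 U=1 S=0
  [2] read 0x41 idx=10: raw=0x42007 flags P=1 W=1 U=1 S=0
  [3] read 0x42 idx=17: raw=0x69000 flags P=0 W=0 U=0 S=0
  ✗ PAGE_NOT_PRESENT  [4 reads]
#3 VA=0x50300204B47 (w,user):
  [0] read 0x2B idx=10: raw=0x45007 flags P=1 W=1 U=1 S=0
  [1] read 0x45 idx=12: raw=0x46007 flags P=1 W=1 U=1 S=0
  [2] read 0x46 idx=1: raw=0x48007 flags P=1 W=1 U=1 S=0
  [3] read 0x48 idx=4: raw=0x4C003 flags P=1 W=1 U=0 S=0
  ✗ PROTECTION_VIOLATION  [4 reads]

Access #1 fault: NONE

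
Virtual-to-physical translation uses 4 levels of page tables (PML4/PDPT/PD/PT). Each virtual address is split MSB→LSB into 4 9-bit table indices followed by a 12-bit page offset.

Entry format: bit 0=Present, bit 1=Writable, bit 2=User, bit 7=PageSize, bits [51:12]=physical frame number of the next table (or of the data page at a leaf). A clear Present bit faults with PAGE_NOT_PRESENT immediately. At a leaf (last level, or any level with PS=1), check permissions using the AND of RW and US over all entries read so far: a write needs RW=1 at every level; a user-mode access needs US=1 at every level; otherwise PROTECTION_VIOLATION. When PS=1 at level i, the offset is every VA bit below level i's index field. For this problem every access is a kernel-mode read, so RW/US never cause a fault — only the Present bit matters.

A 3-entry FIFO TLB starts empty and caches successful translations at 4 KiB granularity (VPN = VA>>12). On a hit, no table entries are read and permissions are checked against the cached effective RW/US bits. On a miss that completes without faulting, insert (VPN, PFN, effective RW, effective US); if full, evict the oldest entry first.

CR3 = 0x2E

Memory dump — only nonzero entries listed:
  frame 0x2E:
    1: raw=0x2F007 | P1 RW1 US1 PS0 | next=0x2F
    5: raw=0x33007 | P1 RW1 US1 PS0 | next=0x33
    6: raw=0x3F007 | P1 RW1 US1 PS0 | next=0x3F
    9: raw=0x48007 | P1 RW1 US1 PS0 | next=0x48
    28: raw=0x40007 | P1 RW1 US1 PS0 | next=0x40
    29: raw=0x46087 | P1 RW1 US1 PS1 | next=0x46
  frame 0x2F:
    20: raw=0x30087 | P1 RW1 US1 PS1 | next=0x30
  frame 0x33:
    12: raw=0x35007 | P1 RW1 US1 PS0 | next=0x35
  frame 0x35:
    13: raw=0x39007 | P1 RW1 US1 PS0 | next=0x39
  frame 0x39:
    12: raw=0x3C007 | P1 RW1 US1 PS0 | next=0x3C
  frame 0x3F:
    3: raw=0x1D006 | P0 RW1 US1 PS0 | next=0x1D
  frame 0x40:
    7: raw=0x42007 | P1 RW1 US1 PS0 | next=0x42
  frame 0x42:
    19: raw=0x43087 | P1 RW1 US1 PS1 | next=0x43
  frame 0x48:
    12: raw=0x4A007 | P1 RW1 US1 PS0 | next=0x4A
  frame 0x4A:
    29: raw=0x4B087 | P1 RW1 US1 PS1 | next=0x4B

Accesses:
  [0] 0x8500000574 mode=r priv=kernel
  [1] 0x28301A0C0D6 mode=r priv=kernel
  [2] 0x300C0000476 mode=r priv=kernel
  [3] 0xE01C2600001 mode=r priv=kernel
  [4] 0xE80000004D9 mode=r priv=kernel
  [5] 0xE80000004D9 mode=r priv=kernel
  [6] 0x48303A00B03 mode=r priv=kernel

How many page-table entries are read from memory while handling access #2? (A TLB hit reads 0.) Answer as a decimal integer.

Trace:
#0 VA=0x8500000574 (r,kernel):
  L0: frame=0x2E idx=1 entry=0x2F007 [P=1 RW=1 US=1 PS=0]
  L1: frame=0x2F idx=20 entry=0x30087 [P=1 RW=1 US=1 PS=1]
  ✓ 0x30574 (huge @L1)  — 2 lookups
#1 VA=0x28301A0C0D6 (r,kernel):
  L0: frame=0x2E idx=5 entry=0x33007 [P=1 RW=1 US=1 PS=0]
  L1: frame=0x33 idx=12 entry=0x35007 [P=1 RW=1 US=1 PS=0]
  L2: frame=0x35 idx=13 entry=0x39007 [P=1 RW=1 US=1 PS=0]
  L3: frame=0x39 idx=12 entry=0x3C007 [P=1 RW=1 US=1 PS=0]
  ✓ 0x3C0D6  — 4 lookups
#2 VA=0x300C0000476 (r,kernel):
  L0: frame=0x2E idx=6 entry=0x3F007 [P=1 RW=1 US=1 PS=0]
  L1: frame=0x3F idx=3 entry=0x1D006 [P=0 RW=1 US=1 PS=0]
  → PAGE_NOT_PRESENT  (2 entries read)
#3 VA=0xE01C2600001 (r,kernel):
  L0: frame=0x2E idx=28 entry=0x40007 [P=1 RW=1 US=1 PS=0]
  L1: frame=0x40 idx=7 entry=0x42007 [P=1 RW=1 US=1 PS=0]
  L2: frame=0x42 idx=19 entry=0x43087 [P=1 RW=1 US=1 PS=1]
  ✓ 0x43001 (huge @L2)  — 3 lookups
#4 VA=0xE80000004D9 (r,kernel):
  L0: frame=0x2E idx=29 entry=0x46087 [P=1 RW=1 US=1 PS=1]
  ✓ 0x464D9 (huge @L0)  — 1 lookups
#5 VA=0xE80000004D9 (r,kernel):
  TLB hit vpn=0xE8000000 → PA=0x464D9
#6 VA=0x48303A00B03 (r,kernel):
  L0: frame=0x2E idx=9 entry=0x48007 [P=1 RW=1 US=1 PS=0]
  L1: frame=0x48 idx=12 entry=0x4A007 [P=1 RW=1 US=1 PS=0]
  L2: frame=0x4A idx=29 entry=0x4B087 [P=1 RW=1 US=1 PS=1]
  ✓ 0x4BB03 (huge @L2)  — 3 lookups

Entries read for #2: 2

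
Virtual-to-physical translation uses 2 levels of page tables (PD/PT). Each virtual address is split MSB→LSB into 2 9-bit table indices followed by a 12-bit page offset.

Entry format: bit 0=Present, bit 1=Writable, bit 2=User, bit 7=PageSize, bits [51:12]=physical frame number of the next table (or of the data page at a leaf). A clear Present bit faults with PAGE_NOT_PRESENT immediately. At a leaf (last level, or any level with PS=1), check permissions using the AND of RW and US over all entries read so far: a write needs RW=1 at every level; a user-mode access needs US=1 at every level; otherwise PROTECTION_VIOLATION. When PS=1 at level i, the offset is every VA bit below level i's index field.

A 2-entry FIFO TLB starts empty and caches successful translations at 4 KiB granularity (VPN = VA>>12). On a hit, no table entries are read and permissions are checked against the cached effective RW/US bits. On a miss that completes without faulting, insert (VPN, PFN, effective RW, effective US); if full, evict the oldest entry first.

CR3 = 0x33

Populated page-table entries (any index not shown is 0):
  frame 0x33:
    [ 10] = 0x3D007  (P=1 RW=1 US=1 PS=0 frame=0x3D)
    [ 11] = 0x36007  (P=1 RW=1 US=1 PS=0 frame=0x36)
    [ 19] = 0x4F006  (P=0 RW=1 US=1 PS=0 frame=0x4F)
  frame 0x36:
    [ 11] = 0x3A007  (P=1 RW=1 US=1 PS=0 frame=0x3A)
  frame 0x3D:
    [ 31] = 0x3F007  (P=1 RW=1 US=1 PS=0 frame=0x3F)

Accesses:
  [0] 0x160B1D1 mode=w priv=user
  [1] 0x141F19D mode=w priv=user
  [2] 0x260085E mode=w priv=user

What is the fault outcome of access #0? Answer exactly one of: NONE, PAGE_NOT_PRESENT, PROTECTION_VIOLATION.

Walk each access:
#0 VA=0x160B1D1 (w,user):
  [0] read 0x33 idx=11: raw=0x36007 flags P=1 W=1 U=1 S=0
  [1] read 0x36 idx=11: raw=0x3A007 flags P=1 W=1 U=1 S=0
  → PA=0x3A1D1  (2 entries read)
#1 VA=0x141F19D (w,user):
  [0] read 0x33 idx=10: raw=0x3D007 flags P=1 W=1 U=1 S=0
  [1] read 0x3D idx=31: raw=0x3F007 flags P=1 W=1 U=1 S=0
  → PA=0x3F19D  (2 entries read)
#2 VA=0x260085E (w,user):
  [0] read 0x33 idx=19: raw=0x4F006 flags P=0 W=1 U=1 S=0
  ⇒ fault: PAGE_NOT_PRESENT  — 1 lookups

Access #0 fault: NONE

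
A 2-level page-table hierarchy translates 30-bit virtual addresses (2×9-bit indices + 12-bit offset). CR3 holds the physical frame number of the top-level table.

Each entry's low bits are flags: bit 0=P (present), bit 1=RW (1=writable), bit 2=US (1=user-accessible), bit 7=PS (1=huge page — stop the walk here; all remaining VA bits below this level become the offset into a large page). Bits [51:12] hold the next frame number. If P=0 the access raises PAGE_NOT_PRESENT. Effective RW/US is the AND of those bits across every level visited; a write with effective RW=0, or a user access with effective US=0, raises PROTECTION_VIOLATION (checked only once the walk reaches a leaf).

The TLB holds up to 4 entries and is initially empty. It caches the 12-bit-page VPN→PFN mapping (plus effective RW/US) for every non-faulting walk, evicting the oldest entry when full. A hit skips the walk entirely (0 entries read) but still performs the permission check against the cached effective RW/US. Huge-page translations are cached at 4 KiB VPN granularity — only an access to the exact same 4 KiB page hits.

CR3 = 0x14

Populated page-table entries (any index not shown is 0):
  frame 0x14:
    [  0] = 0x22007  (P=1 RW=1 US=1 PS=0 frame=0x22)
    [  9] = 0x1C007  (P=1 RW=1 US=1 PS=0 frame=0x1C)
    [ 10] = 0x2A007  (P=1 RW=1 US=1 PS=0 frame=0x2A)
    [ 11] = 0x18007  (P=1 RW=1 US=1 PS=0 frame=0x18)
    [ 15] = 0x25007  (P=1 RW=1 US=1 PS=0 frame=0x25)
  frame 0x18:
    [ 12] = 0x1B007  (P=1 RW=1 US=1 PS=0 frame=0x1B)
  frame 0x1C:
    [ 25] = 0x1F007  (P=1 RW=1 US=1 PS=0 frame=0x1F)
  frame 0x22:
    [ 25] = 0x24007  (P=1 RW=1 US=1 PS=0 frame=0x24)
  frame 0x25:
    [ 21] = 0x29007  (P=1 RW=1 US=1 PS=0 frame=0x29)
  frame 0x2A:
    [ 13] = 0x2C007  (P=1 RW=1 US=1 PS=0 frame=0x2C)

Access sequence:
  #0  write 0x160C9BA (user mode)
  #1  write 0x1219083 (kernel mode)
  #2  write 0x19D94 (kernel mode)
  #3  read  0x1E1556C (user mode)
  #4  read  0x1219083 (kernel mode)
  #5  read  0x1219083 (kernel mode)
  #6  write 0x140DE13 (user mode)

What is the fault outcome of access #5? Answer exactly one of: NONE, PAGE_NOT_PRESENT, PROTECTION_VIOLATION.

Trace:
#0 VA=0x160C9BA (w,user):
  L0: frame=0x14 idx=11 entry=0x18007 [P=1 RW=1 US=1 PS=0]
  L1: frame=0x18 idx=12 entry=0x1B007 [P=1 RW=1 US=1 PS=0]
  ✓ 0x1B9BA  — 2 lookups
#1 VA=0x1219083 (w,kernel):
  L0: frame=0x14 idx=9 entry=0x1C007 [P=1 RW=1 US=1 PS=0]
  L1: frame=0x1C idx=25 entry=0x1F007 [P=1 RW=1 US=1 PS=0]
  ✓ 0x1F083  — 2 lookups
#2 VA=0x19D94 (w,kernel):
  L0: frame=0x14 idx=0 entry=0x22007 [P=1 RW=1 US=1 PS=0]
  L1: frame=0x22 idx=25 entry=0x24007 [P=1 RW=1 US=1 PS=0]
  ✓ 0x24D94  — 2 lookups
#3 VA=0x1E1556C (r,user):
  L0: frame=0x14 idx=15 entry=0x25007 [P=1 RW=1 US=1 PS=0]
  L1: frame=0x25 idx=21 entry=0x29007 [P=1 RW=1 US=1 PS=0]
  ✓ 0x2956C  — 2 lookups
#4 VA=0x1219083 (r,kernel):
  TLB hit vpn=0x1219 → PA=0x1F083
#5 VA=0x1219083 (r,kernel):
  TLB hit vpn=0x1219 → PA=0x1F083
#6 VA=0x140DE13 (w,user):
  L0: frame=0x14 idx=10 entry=0x2A007 [P=1 RW=1 US=1 PS=0]
  L1: frame=0x2A idx=13 entry=0x2C007 [P=1 RW=1 US=1 PS=0]
  ✓ 0x2CE13  — 2 lookups

Access #5 fault: NONE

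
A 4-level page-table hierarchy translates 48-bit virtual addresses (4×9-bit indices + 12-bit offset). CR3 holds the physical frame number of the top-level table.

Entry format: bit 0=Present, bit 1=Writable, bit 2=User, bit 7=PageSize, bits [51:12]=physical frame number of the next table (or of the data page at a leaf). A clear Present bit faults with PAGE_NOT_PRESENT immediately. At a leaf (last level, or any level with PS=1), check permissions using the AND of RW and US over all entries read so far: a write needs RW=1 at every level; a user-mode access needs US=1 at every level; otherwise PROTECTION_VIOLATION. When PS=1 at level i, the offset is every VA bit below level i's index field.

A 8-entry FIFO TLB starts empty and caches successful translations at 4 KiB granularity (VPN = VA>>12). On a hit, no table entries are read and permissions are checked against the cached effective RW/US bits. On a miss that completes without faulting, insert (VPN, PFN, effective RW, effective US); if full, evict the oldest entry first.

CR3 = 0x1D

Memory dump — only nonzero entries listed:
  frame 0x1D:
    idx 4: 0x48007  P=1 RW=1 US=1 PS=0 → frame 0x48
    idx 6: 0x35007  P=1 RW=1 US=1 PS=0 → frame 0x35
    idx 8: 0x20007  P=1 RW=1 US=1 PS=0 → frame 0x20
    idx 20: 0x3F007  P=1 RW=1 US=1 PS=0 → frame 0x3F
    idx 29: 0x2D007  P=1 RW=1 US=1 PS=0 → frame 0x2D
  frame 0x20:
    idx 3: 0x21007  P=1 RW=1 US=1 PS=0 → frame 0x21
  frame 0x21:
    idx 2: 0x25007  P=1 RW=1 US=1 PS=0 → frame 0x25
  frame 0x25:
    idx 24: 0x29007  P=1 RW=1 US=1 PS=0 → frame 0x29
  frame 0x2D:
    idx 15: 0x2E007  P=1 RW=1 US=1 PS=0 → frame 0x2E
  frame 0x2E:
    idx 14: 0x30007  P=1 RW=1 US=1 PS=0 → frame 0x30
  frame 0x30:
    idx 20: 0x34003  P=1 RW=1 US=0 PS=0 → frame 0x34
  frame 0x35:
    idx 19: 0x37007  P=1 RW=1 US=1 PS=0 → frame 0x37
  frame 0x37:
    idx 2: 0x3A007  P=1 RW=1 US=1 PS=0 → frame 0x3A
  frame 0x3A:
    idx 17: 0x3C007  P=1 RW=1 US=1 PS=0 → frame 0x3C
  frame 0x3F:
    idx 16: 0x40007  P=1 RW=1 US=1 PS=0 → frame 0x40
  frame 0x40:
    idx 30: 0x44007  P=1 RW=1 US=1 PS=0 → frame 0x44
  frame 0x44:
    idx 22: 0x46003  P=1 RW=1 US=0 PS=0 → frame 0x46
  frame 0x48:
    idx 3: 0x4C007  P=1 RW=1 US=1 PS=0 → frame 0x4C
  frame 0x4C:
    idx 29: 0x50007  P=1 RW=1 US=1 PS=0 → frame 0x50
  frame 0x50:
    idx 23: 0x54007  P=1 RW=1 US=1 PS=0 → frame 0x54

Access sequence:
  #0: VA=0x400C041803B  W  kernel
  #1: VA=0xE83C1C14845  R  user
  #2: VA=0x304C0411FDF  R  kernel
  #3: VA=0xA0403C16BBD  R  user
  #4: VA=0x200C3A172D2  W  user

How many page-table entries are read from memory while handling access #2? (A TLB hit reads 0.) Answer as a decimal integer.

Per-access translation:
#0 VA=0x400C041803B (w,kernel):
  [0] read 0x1D idx=8: raw=0x20007 flags P=1 W=1 U=1 S=0
  [1] read 0x20 idx=3: raw=0x21007 flags P=1 W=1 U=1 S=0
  [2] read 0x21 idx=2: raw=0x25007 flags P=1 W=1 U=1 S=0
  [3] read 0x25 idx=24: raw=0x29007 flags P=1 W=1 U=1 S=0
  ⇒ phys 0x2903B  [4 reads]
#1 VA=0xE83C1C14845 (r,user):
  [0] read 0x1D idx=29: raw=0x2D007 flags P=1 W=1 U=1 S=0
  [1] read 0x2D idx=15: raw=0x2E007 flags P=1 W=1 U=1 S=0
  [2] read 0x2E idx=14: raw=0x30007 flags P=1 W=1 U=1 S=0
  [3] read 0x30 idx=20: raw=0x34003 flags P=1 W=1 U=0 S=0
  ⇒ fault: PROTECTION_VIOLATION  — 4 lookups
#2 VA=0x304C0411FDF (r,kernel):
  [0] read 0x1D idx=6: raw=0x35007 flags P=1 W=1 U=1 S=0
  [1] read 0x35 idx=19: raw=0x37007 flags P=1 W=1 U=1 S=0
  [2] read 0x37 idx=2: raw=0x3A007 flags P=1 W=1 U=1 S=0
  [3] read 0x3A idx=17: raw=0x3C007 flags P=1 W=1 U=1 S=0
  ⇒ phys 0x3CFDF  [4 reads]
#3 VA=0xA0403C16BBD (r,user):
  [0] read 0x1D idx=20: raw=0x3F007 flags P=1 W=1 U=1 S=0
  [1] read 0x3F idx=16: raw=0x40007 flags P=1 W=1 U=1 S=0
  [2] read 0x40 idx=30: raw=0x44007 flags P=1 W=1 U=1 S=0
  [3] read 0x44 idx=22: raw=0x46003 flags P=1 W=1 U=0 S=0
  ⇒ fault: PROTECTION_VIOLATION  — 4 lookups
#4 VA=0x200C3A172D2 (w,user):
  [0] read 0x1D idx=4: raw=0x48007 flags P=1 W=1 U=1 S=0
  [1] read 0x48 idx=3: raw=0x4C007 flags P=1 W=1 U=1 S=0
  [2] read 0x4C idx=29: raw=0x50007 flags P=1 W=1 U=1 S=0
  [3] read 0x50 idx=23: raw=0x54007 flags P=1 W=1 U=1 S=0
  ⇒ phys 0x542D2  [4 reads]

Entries read for #2: 4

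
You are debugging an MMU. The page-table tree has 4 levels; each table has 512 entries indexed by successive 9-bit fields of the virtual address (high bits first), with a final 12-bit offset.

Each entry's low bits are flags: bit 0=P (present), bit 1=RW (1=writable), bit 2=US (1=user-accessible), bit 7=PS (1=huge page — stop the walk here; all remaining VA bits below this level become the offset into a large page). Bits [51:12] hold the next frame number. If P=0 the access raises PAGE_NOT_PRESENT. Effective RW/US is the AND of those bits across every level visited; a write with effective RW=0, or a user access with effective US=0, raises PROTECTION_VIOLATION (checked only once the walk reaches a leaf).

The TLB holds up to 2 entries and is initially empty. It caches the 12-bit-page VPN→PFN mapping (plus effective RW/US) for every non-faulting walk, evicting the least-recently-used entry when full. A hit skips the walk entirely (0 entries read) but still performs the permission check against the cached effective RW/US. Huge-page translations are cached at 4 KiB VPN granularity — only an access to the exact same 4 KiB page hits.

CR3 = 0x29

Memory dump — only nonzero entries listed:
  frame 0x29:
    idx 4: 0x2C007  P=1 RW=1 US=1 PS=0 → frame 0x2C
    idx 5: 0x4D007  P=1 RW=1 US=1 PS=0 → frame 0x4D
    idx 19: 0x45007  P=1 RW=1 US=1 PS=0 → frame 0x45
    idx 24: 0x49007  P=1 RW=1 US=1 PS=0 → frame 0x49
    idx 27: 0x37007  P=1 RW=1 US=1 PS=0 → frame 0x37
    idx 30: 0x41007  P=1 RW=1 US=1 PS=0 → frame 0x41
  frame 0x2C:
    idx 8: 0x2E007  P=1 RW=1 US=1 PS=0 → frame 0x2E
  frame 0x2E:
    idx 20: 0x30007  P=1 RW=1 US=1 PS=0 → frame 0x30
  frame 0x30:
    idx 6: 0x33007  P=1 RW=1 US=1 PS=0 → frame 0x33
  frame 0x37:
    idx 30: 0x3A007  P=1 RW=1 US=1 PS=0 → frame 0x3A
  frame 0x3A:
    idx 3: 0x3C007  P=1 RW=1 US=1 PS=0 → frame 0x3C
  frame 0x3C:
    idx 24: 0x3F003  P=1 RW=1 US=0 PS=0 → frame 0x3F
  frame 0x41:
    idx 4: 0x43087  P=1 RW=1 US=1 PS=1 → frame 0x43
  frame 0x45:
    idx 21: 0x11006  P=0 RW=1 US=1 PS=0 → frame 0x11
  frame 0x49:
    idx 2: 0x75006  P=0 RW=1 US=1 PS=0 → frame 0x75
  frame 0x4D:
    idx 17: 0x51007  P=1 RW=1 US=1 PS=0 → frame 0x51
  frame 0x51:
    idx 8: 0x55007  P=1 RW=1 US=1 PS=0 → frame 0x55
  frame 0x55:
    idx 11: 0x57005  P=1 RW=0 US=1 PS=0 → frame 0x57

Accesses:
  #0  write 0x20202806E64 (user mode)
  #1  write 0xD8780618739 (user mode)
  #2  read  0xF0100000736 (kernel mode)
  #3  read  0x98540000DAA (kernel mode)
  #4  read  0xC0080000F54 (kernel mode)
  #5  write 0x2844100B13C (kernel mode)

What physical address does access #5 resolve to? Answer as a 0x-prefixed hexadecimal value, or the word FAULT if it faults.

Walk each access:
#0 VA=0x20202806E64 (w,user):
  lvl0: tbl 0x29, slot 4 ⇒ 0x2C007 (P1/RW1/US1/PS0)
  lvl1: tbl 0x2C, slot 8 ⇒ 0x2E007 (P1/RW1/US1/PS0)
  lvl2: tbl 0x2E, slot 20 ⇒ 0x30007 (P1/RW1/US1/PS0)
  lvl3: tbl 0x30, slot 6 ⇒ 0x33007 (P1/RW1/US1/PS0)
  ⇒ phys 0x33E64  [4 reads]
#1 VA=0xD8780618739 (w,user):
  lvl0: tbl 0x29, slot 27 ⇒ 0x37007 (P1/RW1/US1/PS0)
  lvl1: tbl 0x37, slot 30 ⇒ 0x3A007 (P1/RW1/US1/PS0)
  lvl2: tbl 0x3A, slot 3 ⇒ 0x3C007 (P1/RW1/US1/PS0)
  lvl3: tbl 0x3C, slot 24 ⇒ 0x3F003 (P1/RW1/US0/PS0)
  ⇒ fault: PROTECTION_VIOLATION  — 4 lookups
#2 VA=0xF0100000736 (r,kernel):
  lvl0: tbl 0x29, slot 30 ⇒ 0x41007 (P1/RW1/US1/PS0)
  lvl1: tbl 0x41, slot 4 ⇒ 0x43087 (P1/RW1/US1/PS1)
  ⇒ phys 0x43736 (huge @L1)  [2 reads]
#3 VA=0x98540000DAA (r,kernel):
  lvl0: tbl 0x29, slot 19 ⇒ 0x45007 (P1/RW1/US1/PS0)
  lvl1: tbl 0x45, slot 21 ⇒ 0x11006 (P0/RW1/US1/PS0)
  ⇒ fault: PAGE_NOT_PRESENT  — 2 lookups
#4 VA=0xC0080000F54 (r,kernel):
  lvl0: tbl 0x29, slot 24 ⇒ 0x49007 (P1/RW1/US1/PS0)
  lvl1: tbl 0x49, slot 2 ⇒ 0x75006 (P0/RW1/US1/PS0)
  ⇒ fault: PAGE_NOT_PRESENT  — 2 lookups
#5 VA=0x2844100B13C (w,kernel):
  lvl0: tbl 0x29, slot 5 ⇒ 0x4D007 (P1/RW1/US1/PS0)
  lvl1: tbl 0x4D, slot 17 ⇒ 0x51007 (P1/RW1/US1/PS0)
  lvl2: tbl 0x51, slot 8 ⇒ 0x55007 (P1/RW1/US1/PS0)
  lvl3: tbl 0x55, slot 11 ⇒ 0x57005 (P1/RW0/US1/PS0)
  ⇒ fault: PROTECTION_VIOLATION  — 4 lookups

Access #5 PA: FAULT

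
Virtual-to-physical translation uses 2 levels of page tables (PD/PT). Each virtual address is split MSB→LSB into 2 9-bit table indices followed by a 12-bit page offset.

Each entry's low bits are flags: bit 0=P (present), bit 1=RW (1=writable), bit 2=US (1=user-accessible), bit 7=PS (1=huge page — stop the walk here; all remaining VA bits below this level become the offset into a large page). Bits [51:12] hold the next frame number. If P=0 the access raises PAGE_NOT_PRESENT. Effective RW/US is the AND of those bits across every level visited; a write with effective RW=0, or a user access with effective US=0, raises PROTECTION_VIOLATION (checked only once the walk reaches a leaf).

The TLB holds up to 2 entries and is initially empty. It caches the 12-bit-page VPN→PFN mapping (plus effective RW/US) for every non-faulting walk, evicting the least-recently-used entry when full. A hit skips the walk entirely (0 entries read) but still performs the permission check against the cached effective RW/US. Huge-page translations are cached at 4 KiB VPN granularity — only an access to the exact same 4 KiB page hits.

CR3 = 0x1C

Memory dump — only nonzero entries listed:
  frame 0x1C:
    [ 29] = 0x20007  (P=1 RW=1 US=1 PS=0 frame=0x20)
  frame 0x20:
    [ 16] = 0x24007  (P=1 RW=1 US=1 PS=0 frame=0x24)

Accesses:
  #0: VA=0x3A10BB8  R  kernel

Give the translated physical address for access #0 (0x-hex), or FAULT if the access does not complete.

Per-access translation:
#0 VA=0x3A10BB8 (r,kernel):
  [0] read 0x1C idx=29: raw=0x20007 flags P=1 W=1 U=1 S=0
  [1] read 0x20 idx=16: raw=0x24007 flags P=1 W=1 U=1 S=0
  ⇒ phys 0x24BB8  [2 reads]

Access #0 PA: 0x24BB8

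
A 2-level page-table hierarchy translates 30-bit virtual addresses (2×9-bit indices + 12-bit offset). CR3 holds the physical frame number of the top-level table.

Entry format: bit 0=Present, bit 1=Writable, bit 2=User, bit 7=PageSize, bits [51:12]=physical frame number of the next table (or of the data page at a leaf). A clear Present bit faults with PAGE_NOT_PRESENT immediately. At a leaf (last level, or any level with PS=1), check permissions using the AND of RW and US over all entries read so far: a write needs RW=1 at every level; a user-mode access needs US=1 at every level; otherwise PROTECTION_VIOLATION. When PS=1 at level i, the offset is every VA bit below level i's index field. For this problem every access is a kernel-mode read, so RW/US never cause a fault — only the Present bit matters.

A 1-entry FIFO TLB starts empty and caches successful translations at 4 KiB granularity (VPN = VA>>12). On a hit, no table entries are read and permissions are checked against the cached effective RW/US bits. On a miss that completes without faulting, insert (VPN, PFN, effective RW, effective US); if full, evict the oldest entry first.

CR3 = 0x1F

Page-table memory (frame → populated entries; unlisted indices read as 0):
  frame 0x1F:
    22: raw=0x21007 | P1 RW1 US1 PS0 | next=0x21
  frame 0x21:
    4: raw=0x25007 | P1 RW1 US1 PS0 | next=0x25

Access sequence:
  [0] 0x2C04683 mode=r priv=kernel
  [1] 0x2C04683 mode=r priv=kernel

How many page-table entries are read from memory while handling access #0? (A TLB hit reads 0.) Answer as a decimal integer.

Per-access translation:
#0 VA=0x2C04683 (r,kernel):
  lvl0: tbl 0x1F, slot 22 ⇒ 0x21007 (P1/RW1/US1/PS0)
  lvl1: tbl 0x21, slot 4 ⇒ 0x25007 (P1/RW1/US1/PS0)
  → PA=0x25683  (2 entries read)
#1 VA=0x2C04683 (r,kernel):
  TLB hit vpn=0x2C04 → PA=0x25683

Entries read for #0: 2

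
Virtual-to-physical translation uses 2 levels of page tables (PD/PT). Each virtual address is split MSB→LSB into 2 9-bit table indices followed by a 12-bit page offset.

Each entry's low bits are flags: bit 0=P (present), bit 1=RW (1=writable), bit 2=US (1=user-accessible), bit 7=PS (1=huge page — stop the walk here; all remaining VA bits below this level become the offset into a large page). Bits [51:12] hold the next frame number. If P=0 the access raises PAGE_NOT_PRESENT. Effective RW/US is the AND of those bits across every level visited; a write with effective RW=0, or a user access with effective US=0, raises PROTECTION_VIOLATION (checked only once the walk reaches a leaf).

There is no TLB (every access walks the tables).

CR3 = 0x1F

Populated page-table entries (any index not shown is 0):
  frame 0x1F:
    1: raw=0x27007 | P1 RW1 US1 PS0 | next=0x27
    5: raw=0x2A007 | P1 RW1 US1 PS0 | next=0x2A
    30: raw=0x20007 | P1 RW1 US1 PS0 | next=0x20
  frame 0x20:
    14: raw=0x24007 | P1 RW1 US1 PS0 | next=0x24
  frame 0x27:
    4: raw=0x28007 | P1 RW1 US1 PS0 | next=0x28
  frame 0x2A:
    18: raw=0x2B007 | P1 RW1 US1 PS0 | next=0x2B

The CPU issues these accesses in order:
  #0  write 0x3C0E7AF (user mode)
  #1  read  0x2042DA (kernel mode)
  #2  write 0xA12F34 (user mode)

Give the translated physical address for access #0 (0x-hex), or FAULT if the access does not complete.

Trace:
#0 VA=0x3C0E7AF (w,user):
  L0 @0x1F[30] → 0x20007  P=1,RW=1,US=1,PS=0
  L1 @0x20[14] → 0x24007  P=1,RW=1,US=1,PS=0
  ✓ 0x247AF  — 2 lookups
#1 VA=0x2042DA (r,kernel):
  L0 @0x1F[1] → 0x27007  P=1,RW=1,US=1,PS=0
  L1 @0x27[4] → 0x28007  P=1,RW=1,US=1,PS=0
  ✓ 0x282DA  — 2 lookups
#2 VA=0xA12F34 (w,user):
  L0 @0x1F[5] → 0x2A007  P=1,RW=1,US=1,PS=0
  L1 @0x2A[18] → 0x2B007  P=1,RW=1,US=1,PS=0
  ✓ 0x2BF34  — 2 lookups

Access #0 PA: 0x247AF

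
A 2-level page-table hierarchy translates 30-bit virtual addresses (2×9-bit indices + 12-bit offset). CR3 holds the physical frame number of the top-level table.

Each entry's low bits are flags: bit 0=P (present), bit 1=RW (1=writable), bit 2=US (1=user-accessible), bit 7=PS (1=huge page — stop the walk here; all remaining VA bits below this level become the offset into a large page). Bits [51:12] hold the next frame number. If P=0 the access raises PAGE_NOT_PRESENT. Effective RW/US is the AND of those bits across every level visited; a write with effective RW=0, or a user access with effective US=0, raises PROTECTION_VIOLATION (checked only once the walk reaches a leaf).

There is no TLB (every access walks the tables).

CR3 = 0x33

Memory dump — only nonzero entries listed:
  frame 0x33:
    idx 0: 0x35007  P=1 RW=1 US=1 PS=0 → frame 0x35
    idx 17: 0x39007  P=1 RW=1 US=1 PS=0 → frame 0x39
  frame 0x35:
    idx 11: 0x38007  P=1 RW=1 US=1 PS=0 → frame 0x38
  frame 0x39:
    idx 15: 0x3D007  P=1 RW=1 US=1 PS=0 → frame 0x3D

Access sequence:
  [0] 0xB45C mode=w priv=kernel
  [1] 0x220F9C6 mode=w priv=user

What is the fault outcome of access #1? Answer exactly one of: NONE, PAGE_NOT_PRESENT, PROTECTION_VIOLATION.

Per-access translation:
#0 VA=0xB45C (w,kernel):
  L0 @0x33[0] → 0x35007  P=1,RW=1,US=1,PS=0
  L1 @0x35[11] → 0x38007  P=1,RW=1,US=1,PS=0
  ✓ 0x3845C  — 2 lookups
#1 VA=0x220F9C6 (w,user):
  L0 @0x33[17] → 0x39007  P=1,RW=1,US=1,PS=0
  L1 @0x39[15] → 0x3D007  P=1,RW=1,US=1,PS=0
  ✓ 0x3D9C6  — 2 lookups

Access #1 fault: NONE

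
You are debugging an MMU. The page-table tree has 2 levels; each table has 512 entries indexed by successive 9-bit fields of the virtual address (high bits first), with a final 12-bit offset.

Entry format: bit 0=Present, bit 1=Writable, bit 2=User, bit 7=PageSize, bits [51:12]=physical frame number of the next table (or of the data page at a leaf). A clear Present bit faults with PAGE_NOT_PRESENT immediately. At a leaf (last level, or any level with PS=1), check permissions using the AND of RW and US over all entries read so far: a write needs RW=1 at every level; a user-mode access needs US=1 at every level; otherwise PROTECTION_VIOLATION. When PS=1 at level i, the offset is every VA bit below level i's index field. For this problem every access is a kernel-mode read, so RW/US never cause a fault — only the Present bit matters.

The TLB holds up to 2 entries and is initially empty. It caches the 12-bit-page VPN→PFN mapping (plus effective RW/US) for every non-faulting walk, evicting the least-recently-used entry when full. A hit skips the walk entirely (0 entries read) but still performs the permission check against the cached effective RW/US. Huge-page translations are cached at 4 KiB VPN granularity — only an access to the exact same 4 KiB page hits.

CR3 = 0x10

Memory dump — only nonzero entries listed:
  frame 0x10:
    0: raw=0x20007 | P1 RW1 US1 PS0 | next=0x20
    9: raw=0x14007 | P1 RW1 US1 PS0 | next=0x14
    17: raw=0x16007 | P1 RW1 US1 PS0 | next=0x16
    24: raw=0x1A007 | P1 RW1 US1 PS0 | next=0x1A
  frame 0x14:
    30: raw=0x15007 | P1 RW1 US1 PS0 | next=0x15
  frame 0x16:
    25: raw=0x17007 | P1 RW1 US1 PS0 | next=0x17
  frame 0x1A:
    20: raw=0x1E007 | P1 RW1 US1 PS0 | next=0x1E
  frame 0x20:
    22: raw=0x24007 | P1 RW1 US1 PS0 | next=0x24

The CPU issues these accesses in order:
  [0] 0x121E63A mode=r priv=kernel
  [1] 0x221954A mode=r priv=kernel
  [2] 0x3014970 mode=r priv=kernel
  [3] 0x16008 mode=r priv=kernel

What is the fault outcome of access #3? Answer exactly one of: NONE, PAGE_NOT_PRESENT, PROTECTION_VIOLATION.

Trace:
#0 VA=0x121E63A (r,kernel):
  L0 @0x10[9] → 0x14007  P=1,RW=1,US=1,PS=0
  L1 @0x14[30] → 0x15007  P=1,RW=1,US=1,PS=0
  ✓ 0x1563A  — 2 lookups
#1 VA=0x221954A (r,kernel):
  L0 @0x10[17] → 0x16007  P=1,RW=1,US=1,PS=0
  L1 @0x16[25] → 0x17007  P=1,RW=1,US=1,PS=0
  ✓ 0x1754A  — 2 lookups
#2 VA=0x3014970 (r,kernel):
  L0 @0x10[24] → 0x1A007  P=1,RW=1,US=1,PS=0
  L1 @0x1A[20] → 0x1E007  P=1,RW=1,US=1,PS=0
  ✓ 0x1E970  — 2 lookups
#3 VA=0x16008 (r,kernel):
  L0 @0x10[0] → 0x20007  P=1,RW=1,US=1,PS=0
  L1 @0x20[22] → 0x24007  P=1,RW=1,US=1,PS=0
  ✓ 0x24008  — 2 lookups

Access #3 fault: NONE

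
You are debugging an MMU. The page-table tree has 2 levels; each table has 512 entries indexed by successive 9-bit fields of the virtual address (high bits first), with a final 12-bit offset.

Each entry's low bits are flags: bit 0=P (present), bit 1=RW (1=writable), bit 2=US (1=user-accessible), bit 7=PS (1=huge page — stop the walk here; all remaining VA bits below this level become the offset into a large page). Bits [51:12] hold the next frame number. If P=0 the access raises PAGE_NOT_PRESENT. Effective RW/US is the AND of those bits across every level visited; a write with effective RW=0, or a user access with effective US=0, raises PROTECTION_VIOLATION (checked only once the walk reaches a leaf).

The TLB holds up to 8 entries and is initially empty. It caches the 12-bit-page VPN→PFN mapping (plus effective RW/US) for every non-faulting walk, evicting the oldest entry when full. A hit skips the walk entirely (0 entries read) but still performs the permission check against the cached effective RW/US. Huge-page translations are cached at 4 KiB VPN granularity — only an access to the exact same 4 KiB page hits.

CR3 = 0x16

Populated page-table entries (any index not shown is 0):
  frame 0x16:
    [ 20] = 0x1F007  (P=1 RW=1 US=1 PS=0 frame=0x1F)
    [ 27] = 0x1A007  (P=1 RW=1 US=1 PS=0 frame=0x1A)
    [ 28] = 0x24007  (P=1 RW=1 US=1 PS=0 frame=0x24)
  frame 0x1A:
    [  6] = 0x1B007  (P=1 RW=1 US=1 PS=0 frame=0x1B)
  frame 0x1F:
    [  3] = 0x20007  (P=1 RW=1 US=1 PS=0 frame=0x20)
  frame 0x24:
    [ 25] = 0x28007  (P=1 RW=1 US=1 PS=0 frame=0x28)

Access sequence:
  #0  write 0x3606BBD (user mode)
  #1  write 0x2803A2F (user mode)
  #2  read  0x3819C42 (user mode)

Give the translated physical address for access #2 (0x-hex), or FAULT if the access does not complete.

Walk each access:
#0 VA=0x3606BBD (w,user):
  [0] read 0x16 idx=27: raw=0x1A007 flags P=1 W=1 U=1 S=0
  [1] read 0x1A idx=6: raw=0x1B007 flags P=1 W=1 U=1 S=0
  → PA=0x1BBBD  (2 entries read)
#1 VA=0x2803A2F (w,user):
  [0] read 0x16 idx=20: raw=0x1F007 flags P=1 W=1 U=1 S=0
  [1] read 0x1F idx=3: raw=0x20007 flags P=1 W=1 U=1 S=0
  → PA=0x20A2F  (2 entries read)
#2 VA=0x3819C42 (r,user):
  [0] read 0x16 idx=28: raw=0x24007 flags P=1 W=1 U=1 S=0
  [1] read 0x24 idx=25: raw=0x28007 flags P=1 W=1 U=1 S=0
  → PA=0x28C42  (2 entries read)

Access #2 PA: 0x28C42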